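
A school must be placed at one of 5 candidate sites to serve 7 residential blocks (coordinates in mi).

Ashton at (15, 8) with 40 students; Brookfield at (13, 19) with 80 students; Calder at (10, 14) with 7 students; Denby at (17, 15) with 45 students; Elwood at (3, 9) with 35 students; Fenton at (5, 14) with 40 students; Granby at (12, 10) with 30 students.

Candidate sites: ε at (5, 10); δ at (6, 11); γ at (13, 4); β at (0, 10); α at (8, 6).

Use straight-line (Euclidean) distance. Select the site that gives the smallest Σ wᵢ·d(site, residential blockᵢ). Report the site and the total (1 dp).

Total weighted distance at each candidate:
  ε (5, 10): total = 2449.3
  δ (6, 11): total = 2226.8
  γ (13, 4): total = 3064.7
  β (0, 10): total = 3469.8
  α (8, 6): total = 2751.5
Minimum is at δ with total 2226.8 mi.

δ, total 2226.8 mi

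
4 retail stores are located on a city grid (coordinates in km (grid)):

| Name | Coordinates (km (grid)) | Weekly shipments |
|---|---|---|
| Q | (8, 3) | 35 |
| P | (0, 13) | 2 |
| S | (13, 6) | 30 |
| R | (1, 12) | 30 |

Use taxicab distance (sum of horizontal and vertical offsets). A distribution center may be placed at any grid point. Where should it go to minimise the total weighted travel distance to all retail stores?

Manhattan distance separates: Σwᵢ(|x−xᵢ|+|y−yᵢ|) = Σwᵢ|x−xᵢ| + Σwᵢ|y−yᵢ|, so x and y are optimised independently as 1-D weighted medians.
Total weight W = 97; half = 48.5.
x-coordinate, sorted with cumulative weight:
  x=0 (P, w=2) cum 2
  x=1 (R, w=30) cum 32
  x=8 (Q, w=35) cum 67  ← median
  x=13 (S, w=30) cum 97
⇒ x* = 8
y-coordinate, sorted with cumulative weight:
  y=3 (Q, w=35) cum 35
  y=6 (S, w=30) cum 65  ← median
  y=12 (R, w=30) cum 95
  y=13 (P, w=2) cum 97
⇒ y* = 6

(8, 6)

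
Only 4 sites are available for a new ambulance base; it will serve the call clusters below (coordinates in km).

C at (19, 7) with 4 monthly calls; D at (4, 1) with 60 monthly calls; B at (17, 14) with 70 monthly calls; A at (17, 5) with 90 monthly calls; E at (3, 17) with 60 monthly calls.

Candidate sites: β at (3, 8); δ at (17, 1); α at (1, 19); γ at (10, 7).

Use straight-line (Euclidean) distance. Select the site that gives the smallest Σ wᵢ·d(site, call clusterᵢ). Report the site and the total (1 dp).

Total weighted distance at each candidate:
  β (3, 8): total = 3383.2
  δ (17, 1): total = 3350.9
  α (1, 19): total = 4438.0
  γ (10, 7): total = 2625.7
Minimum is at γ with total 2625.7 km.

γ, total 2625.7 km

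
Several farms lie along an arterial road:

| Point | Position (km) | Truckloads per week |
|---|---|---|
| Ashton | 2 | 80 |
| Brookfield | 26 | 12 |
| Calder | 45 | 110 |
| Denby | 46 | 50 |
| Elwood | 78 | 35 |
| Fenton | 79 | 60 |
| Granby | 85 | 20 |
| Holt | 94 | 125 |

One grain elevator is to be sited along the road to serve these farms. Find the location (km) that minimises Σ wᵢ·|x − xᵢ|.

x = 46

For a sum of weighted absolute distances on a line, the optimum is the weighted median (not the mean). Total weight W = 492; half-weight = 246.
Sort by position and accumulate weight:
  km 2 (Ashton, w=80) → cum 80
  km 26 (Brookfield, w=12) → cum 92
  km 45 (Calder, w=110) → cum 202
  km 46 (Denby, w=50) → cum 252  ≥ 246 → median here
  km 78 (Elwood, w=35) → cum 287
  km 79 (Fenton, w=60) → cum 347
  km 85 (Granby, w=20) → cum 367
  km 94 (Holt, w=125) → cum 492
Optimal location: km 46.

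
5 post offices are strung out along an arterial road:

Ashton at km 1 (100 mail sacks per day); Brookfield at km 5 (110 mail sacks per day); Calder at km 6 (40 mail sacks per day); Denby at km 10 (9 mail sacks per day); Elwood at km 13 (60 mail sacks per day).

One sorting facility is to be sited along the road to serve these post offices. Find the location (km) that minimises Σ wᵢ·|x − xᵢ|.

For a sum of weighted absolute distances on a line, the optimum is the weighted median (not the mean). Total weight W = 319; half-weight = 159.5.
Sort by position and accumulate weight:
  km 1 (Ashton, w=100) → cum 100
  km 5 (Brookfield, w=110) → cum 210  ≥ 159.5 → median here
  km 6 (Calder, w=40) → cum 250
  km 10 (Denby, w=9) → cum 259
  km 13 (Elwood, w=60) → cum 319
Optimal location: km 5.

x = 5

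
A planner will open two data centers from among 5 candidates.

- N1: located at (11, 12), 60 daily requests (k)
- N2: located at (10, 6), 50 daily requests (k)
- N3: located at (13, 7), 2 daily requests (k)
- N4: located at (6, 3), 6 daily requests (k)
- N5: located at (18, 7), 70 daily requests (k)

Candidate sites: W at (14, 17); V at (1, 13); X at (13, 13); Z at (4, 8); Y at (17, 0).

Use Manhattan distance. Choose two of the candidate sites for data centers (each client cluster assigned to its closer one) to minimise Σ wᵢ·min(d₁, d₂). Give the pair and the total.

{X, Y}, total 1336

Evaluate every pair (each demand assigned to the nearer of the two):
  {X, Y}: total = 1336
  {X, Z}: total = 1404
  {V, X}: total = 1552
  {W, X}: total = 1564
  {Z, Y}: total = 1682
  {W, Y}: total = 1796
  {W, Z}: total = 1922
  {V, Y}: total = 1976
  {V, Z}: total = 2172
  {W, V}: total = 2322
Best pair: {X, Y} with total 1336.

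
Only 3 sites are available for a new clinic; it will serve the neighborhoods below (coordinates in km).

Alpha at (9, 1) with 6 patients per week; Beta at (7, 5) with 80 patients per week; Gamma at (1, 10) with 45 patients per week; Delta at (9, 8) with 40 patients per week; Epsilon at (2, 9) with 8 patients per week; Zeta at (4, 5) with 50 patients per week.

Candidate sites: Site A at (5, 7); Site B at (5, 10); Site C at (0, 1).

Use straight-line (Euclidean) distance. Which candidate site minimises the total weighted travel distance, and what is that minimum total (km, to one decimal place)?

Total weighted distance at each candidate:
  Site A (5, 7): total = 800.1
  Site B (5, 10): total = 1129.0
  Site C (0, 1): total = 1911.4
Minimum is at Site A with total 800.1 km.

Site A, total 800.1 km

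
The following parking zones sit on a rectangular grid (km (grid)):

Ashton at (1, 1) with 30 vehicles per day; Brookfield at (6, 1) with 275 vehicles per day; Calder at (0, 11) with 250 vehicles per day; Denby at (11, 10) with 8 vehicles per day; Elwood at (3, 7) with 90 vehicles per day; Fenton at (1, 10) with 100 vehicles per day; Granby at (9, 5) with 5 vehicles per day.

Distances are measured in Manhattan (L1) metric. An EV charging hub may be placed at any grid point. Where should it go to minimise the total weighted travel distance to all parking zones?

Manhattan distance separates: Σwᵢ(|x−xᵢ|+|y−yᵢ|) = Σwᵢ|x−xᵢ| + Σwᵢ|y−yᵢ|, so x and y are optimised independently as 1-D weighted medians.
Total weight W = 758; half = 379.
x-coordinate, sorted with cumulative weight:
  x=0 (Calder, w=250) cum 250
  x=1 (Ashton, w=30) cum 280
  x=1 (Fenton, w=100) cum 380  ← median
  x=3 (Elwood, w=90) cum 470
  x=6 (Brookfield, w=275) cum 745
  x=9 (Granby, w=5) cum 750
  x=11 (Denby, w=8) cum 758
⇒ x* = 1
y-coordinate, sorted with cumulative weight:
  y=1 (Ashton, w=30) cum 30
  y=1 (Brookfield, w=275) cum 305
  y=5 (Granby, w=5) cum 310
  y=7 (Elwood, w=90) cum 400  ← median
  y=10 (Denby, w=8) cum 408
  y=10 (Fenton, w=100) cum 508
  y=11 (Calder, w=250) cum 758
⇒ y* = 7

(1, 7)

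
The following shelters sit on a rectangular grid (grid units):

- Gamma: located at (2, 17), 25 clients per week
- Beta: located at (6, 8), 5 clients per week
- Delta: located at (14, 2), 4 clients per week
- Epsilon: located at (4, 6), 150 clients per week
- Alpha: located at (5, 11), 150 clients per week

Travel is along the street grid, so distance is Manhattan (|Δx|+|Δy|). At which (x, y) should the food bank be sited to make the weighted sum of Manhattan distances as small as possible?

(4, 11)

Manhattan distance separates: Σwᵢ(|x−xᵢ|+|y−yᵢ|) = Σwᵢ|x−xᵢ| + Σwᵢ|y−yᵢ|, so x and y are optimised independently as 1-D weighted medians.
Total weight W = 334; half = 167.
x-coordinate, sorted with cumulative weight:
  x=2 (Gamma, w=25) cum 25
  x=4 (Epsilon, w=150) cum 175  ← median
  x=5 (Alpha, w=150) cum 325
  x=6 (Beta, w=5) cum 330
  x=14 (Delta, w=4) cum 334
⇒ x* = 4
y-coordinate, sorted with cumulative weight:
  y=2 (Delta, w=4) cum 4
  y=6 (Epsilon, w=150) cum 154
  y=8 (Beta, w=5) cum 159
  y=11 (Alpha, w=150) cum 309  ← median
  y=17 (Gamma, w=25) cum 334
⇒ y* = 11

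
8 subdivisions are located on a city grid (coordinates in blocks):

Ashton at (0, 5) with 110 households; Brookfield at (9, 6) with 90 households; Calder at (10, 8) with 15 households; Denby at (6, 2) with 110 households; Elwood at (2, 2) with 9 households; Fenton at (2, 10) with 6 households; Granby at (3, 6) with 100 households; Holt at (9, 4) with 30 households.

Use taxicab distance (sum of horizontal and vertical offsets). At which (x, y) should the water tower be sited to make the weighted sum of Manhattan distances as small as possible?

Manhattan distance separates: Σwᵢ(|x−xᵢ|+|y−yᵢ|) = Σwᵢ|x−xᵢ| + Σwᵢ|y−yᵢ|, so x and y are optimised independently as 1-D weighted medians.
Total weight W = 470; half = 235.
x-coordinate, sorted with cumulative weight:
  x=0 (Ashton, w=110) cum 110
  x=2 (Elwood, w=9) cum 119
  x=2 (Fenton, w=6) cum 125
  x=3 (Granby, w=100) cum 225
  x=6 (Denby, w=110) cum 335  ← median
  x=9 (Brookfield, w=90) cum 425
  x=9 (Holt, w=30) cum 455
  x=10 (Calder, w=15) cum 470
⇒ x* = 6
y-coordinate, sorted with cumulative weight:
  y=2 (Denby, w=110) cum 110
  y=2 (Elwood, w=9) cum 119
  y=4 (Holt, w=30) cum 149
  y=5 (Ashton, w=110) cum 259  ← median
  y=6 (Brookfield, w=90) cum 349
  y=6 (Granby, w=100) cum 449
  y=8 (Calder, w=15) cum 464
  y=10 (Fenton, w=6) cum 470
⇒ y* = 5

(6, 5)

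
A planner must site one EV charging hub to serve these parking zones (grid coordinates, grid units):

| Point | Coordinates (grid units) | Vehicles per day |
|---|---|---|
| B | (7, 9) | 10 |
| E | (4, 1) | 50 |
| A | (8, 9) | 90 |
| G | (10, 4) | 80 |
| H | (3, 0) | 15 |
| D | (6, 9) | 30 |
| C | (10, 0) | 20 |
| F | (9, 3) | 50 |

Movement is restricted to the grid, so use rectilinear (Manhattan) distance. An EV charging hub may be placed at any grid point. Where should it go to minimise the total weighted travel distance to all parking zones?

Manhattan distance separates: Σwᵢ(|x−xᵢ|+|y−yᵢ|) = Σwᵢ|x−xᵢ| + Σwᵢ|y−yᵢ|, so x and y are optimised independently as 1-D weighted medians.
Total weight W = 345; half = 172.5.
x-coordinate, sorted with cumulative weight:
  x=3 (H, w=15) cum 15
  x=4 (E, w=50) cum 65
  x=6 (D, w=30) cum 95
  x=7 (B, w=10) cum 105
  x=8 (A, w=90) cum 195  ← median
  x=9 (F, w=50) cum 245
  x=10 (G, w=80) cum 325
  x=10 (C, w=20) cum 345
⇒ x* = 8
y-coordinate, sorted with cumulative weight:
  y=0 (H, w=15) cum 15
  y=0 (C, w=20) cum 35
  y=1 (E, w=50) cum 85
  y=3 (F, w=50) cum 135
  y=4 (G, w=80) cum 215  ← median
  y=9 (B, w=10) cum 225
  y=9 (A, w=90) cum 315
  y=9 (D, w=30) cum 345
⇒ y* = 4

(8, 4)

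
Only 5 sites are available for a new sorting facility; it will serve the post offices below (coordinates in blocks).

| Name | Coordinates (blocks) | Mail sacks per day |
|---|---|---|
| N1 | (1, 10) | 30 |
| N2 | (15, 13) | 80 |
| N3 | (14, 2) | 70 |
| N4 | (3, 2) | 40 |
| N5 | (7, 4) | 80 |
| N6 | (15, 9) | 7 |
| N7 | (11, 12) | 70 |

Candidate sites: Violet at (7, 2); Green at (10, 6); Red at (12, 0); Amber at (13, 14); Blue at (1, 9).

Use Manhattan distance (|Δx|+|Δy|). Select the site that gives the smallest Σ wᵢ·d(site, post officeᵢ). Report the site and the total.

Green, total 3296 blocks

Total weighted distance at each candidate:
  Violet (7, 2): total = 3835
  Green (10, 6): total = 3296
  Red (12, 0): total = 4344
  Amber (13, 14): total = 4119
  Blue (1, 9): total = 5118
Minimum is at Green with total 3296 blocks.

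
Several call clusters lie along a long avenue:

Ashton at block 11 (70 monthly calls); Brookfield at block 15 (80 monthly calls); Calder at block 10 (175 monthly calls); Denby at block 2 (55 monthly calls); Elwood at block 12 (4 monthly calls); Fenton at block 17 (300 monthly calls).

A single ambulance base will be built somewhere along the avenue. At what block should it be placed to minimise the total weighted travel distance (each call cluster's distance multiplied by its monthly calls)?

For a sum of weighted absolute distances on a line, the optimum is the weighted median (not the mean). Total weight W = 684; half-weight = 342.
Sort by position and accumulate weight:
  block 2 (Denby, w=55) → cum 55
  block 10 (Calder, w=175) → cum 230
  block 11 (Ashton, w=70) → cum 300
  block 12 (Elwood, w=4) → cum 304
  block 15 (Brookfield, w=80) → cum 384  ≥ 342 → median here
  block 17 (Fenton, w=300) → cum 684
Optimal location: block 15.

x = 15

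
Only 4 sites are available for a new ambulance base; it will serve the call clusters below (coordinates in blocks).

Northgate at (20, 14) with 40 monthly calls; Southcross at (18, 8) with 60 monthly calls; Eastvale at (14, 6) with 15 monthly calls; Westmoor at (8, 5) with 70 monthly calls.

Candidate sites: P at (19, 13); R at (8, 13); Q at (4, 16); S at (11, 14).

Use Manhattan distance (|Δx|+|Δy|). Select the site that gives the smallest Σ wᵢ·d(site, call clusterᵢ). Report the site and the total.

P, total 1950 blocks

Total weighted distance at each candidate:
  P (19, 13): total = 1950
  R (8, 13): total = 2175
  Q (4, 16): total = 3390
  S (11, 14): total = 2145
Minimum is at P with total 1950 blocks.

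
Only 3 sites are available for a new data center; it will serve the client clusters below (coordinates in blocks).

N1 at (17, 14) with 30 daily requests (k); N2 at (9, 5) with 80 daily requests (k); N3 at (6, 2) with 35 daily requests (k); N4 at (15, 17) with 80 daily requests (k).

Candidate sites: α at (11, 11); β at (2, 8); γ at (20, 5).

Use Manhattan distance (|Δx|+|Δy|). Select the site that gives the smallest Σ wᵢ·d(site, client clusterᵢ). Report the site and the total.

α, total 2200 blocks

Total weighted distance at each candidate:
  α (11, 11): total = 2200
  β (2, 8): total = 3540
  γ (20, 5): total = 3195
Minimum is at α with total 2200 blocks.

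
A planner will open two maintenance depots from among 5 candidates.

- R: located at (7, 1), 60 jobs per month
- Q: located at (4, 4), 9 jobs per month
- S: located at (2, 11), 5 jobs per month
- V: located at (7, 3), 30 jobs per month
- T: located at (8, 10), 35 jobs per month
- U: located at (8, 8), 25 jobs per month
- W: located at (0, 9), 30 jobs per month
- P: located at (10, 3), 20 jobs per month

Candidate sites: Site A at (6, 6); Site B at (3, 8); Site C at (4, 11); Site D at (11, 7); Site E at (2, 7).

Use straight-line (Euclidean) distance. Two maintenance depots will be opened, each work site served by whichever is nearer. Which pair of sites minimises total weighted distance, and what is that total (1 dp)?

{Site A, Site E}, total 858.4

Evaluate every pair (each demand assigned to the nearer of the two):
  {Site A, Site E}: total = 858.4
  {Site A, Site B}: total = 864.2
  {Site A, Site C}: total = 885.4
  {Site A, Site D}: total = 961.2
  {Site D, Site E}: total = 1049.7
  {Site B, Site D}: total = 1060.2
  {Site C, Site D}: total = 1115.4
  {Site C, Site E}: total = 1236.2
  {Site B, Site C}: total = 1259.2
  {Site B, Site E}: total = 1279.4
Best pair: {Site A, Site E} with total 858.4.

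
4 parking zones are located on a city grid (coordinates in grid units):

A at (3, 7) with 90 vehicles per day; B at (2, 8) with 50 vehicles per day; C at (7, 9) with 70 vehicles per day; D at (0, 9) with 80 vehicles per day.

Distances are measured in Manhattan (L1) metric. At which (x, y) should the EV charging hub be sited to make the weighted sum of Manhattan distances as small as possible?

(3, 9)

Manhattan distance separates: Σwᵢ(|x−xᵢ|+|y−yᵢ|) = Σwᵢ|x−xᵢ| + Σwᵢ|y−yᵢ|, so x and y are optimised independently as 1-D weighted medians.
Total weight W = 290; half = 145.
x-coordinate, sorted with cumulative weight:
  x=0 (D, w=80) cum 80
  x=2 (B, w=50) cum 130
  x=3 (A, w=90) cum 220  ← median
  x=7 (C, w=70) cum 290
⇒ x* = 3
y-coordinate, sorted with cumulative weight:
  y=7 (A, w=90) cum 90
  y=8 (B, w=50) cum 140
  y=9 (C, w=70) cum 210  ← median
  y=9 (D, w=80) cum 290
⇒ y* = 9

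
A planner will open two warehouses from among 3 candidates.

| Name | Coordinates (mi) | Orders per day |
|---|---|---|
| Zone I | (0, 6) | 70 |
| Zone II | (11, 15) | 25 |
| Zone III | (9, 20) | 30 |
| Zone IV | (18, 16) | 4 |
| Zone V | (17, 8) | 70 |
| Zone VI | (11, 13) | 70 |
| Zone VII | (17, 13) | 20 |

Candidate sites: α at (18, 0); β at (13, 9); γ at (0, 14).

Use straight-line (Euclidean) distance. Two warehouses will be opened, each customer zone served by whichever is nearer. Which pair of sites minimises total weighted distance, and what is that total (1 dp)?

Evaluate every pair (each demand assigned to the nearer of the two):
  {β, γ}: total = 1791.8
  {α, β}: total = 2192.4
  {α, γ}: total = 2822.9
Best pair: {β, γ} with total 1791.8.

{β, γ}, total 1791.8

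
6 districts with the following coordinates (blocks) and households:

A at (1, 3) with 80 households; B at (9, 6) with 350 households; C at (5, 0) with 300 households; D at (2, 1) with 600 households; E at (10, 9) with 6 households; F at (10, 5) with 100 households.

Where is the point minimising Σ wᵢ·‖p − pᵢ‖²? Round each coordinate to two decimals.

The minimiser of Σwᵢ‖p−pᵢ‖² is the weighted centroid p* = (Σwᵢpᵢ)/(Σwᵢ).
Σwᵢ = 1436.
Σwᵢxᵢ = 80·1 + 350·9 + 300·5 + 600·2 + 6·10 + 100·10 = 6990.
Σwᵢyᵢ = 80·3 + 350·6 + 300·0 + 600·1 + 6·9 + 100·5 = 3494.
x* = 6990/1436 = 4.87, y* = 3494/1436 = 2.43.

(4.87, 2.43)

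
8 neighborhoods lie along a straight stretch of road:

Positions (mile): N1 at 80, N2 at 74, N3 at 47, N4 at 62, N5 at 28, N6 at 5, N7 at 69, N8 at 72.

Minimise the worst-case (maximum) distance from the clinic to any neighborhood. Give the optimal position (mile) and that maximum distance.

location 42.5, max distance 37.5

The 1-center on a line is the midpoint of the two extreme points: leftmost at 5, rightmost at 80.
Optimal location = (5 + 80)/2 = 42.5; maximum distance = (80 − 5)/2 = 37.5.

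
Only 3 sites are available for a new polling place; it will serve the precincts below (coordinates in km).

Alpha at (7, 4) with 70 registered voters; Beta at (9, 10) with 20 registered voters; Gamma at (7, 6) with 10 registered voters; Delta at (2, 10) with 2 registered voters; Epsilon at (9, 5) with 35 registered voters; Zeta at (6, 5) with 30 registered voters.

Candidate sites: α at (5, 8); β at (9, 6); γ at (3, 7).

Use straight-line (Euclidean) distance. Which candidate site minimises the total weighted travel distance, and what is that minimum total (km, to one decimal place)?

β, total 444.0 km

Total weighted distance at each candidate:
  α (5, 8): total = 707.9
  β (9, 6): total = 444.0
  γ (3, 7): total = 861.2
Minimum is at β with total 444.0 km.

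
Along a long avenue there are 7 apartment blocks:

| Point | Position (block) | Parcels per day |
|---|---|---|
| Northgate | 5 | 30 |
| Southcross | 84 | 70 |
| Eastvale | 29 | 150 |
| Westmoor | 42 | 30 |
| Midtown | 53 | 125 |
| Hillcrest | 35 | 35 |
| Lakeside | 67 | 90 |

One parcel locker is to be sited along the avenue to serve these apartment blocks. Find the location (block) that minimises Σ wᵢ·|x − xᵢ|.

x = 53

For a sum of weighted absolute distances on a line, the optimum is the weighted median (not the mean). Total weight W = 530; half-weight = 265.
Sort by position and accumulate weight:
  block 5 (Northgate, w=30) → cum 30
  block 29 (Eastvale, w=150) → cum 180
  block 35 (Hillcrest, w=35) → cum 215
  block 42 (Westmoor, w=30) → cum 245
  block 53 (Midtown, w=125) → cum 370  ≥ 265 → median here
  block 67 (Lakeside, w=90) → cum 460
  block 84 (Southcross, w=70) → cum 530
Optimal location: block 53.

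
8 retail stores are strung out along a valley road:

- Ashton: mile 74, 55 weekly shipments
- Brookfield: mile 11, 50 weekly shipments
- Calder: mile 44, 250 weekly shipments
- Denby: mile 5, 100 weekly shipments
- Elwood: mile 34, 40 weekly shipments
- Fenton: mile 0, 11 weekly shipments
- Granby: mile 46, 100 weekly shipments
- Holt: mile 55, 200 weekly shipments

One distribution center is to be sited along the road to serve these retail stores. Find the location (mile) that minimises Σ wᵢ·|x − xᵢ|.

x = 44

For a sum of weighted absolute distances on a line, the optimum is the weighted median (not the mean). Total weight W = 806; half-weight = 403.
Sort by position and accumulate weight:
  mile 0 (Fenton, w=11) → cum 11
  mile 5 (Denby, w=100) → cum 111
  mile 11 (Brookfield, w=50) → cum 161
  mile 34 (Elwood, w=40) → cum 201
  mile 44 (Calder, w=250) → cum 451  ≥ 403 → median here
  mile 46 (Granby, w=100) → cum 551
  mile 55 (Holt, w=200) → cum 751
  mile 74 (Ashton, w=55) → cum 806
Optimal location: mile 44.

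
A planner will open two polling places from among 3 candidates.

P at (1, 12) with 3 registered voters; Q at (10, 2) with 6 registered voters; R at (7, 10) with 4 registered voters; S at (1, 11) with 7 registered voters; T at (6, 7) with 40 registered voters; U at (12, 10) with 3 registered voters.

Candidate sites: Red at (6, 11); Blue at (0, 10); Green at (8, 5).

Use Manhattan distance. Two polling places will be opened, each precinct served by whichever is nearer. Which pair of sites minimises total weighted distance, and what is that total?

{Blue, Green}, total 264

Evaluate every pair (each demand assigned to the nearer of the two):
  {Blue, Green}: total = 264
  {Red, Green}: total = 272
  {Red, Blue}: total = 290
Best pair: {Blue, Green} with total 264.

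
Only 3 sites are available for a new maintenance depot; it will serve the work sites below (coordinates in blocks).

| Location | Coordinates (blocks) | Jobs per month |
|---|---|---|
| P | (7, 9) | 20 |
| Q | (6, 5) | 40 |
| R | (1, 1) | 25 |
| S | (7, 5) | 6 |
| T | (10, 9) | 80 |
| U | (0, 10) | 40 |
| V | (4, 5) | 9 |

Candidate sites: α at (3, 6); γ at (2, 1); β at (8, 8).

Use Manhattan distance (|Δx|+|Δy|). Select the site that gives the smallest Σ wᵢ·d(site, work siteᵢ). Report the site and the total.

Total weighted distance at each candidate:
  α (3, 6): total = 1603
  γ (2, 1): total = 2433
  β (8, 8): total = 1317
Minimum is at β with total 1317 blocks.

β, total 1317 blocks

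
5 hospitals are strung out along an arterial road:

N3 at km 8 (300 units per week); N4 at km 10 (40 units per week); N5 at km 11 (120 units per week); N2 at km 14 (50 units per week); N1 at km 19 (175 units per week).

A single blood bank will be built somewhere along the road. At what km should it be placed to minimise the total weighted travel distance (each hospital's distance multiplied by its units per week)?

For a sum of weighted absolute distances on a line, the optimum is the weighted median (not the mean). Total weight W = 685; half-weight = 342.5.
Sort by position and accumulate weight:
  km 8 (N3, w=300) → cum 300
  km 10 (N4, w=40) → cum 340
  km 11 (N5, w=120) → cum 460  ≥ 342.5 → median here
  km 14 (N2, w=50) → cum 510
  km 19 (N1, w=175) → cum 685
Optimal location: km 11.

x = 11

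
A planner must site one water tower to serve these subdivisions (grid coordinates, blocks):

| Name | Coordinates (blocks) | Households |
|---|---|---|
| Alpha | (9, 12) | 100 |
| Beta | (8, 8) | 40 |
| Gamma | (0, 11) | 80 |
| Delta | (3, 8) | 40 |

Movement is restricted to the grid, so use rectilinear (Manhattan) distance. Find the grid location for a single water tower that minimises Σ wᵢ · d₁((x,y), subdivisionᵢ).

(8, 11)

Manhattan distance separates: Σwᵢ(|x−xᵢ|+|y−yᵢ|) = Σwᵢ|x−xᵢ| + Σwᵢ|y−yᵢ|, so x and y are optimised independently as 1-D weighted medians.
Total weight W = 260; half = 130.
x-coordinate, sorted with cumulative weight:
  x=0 (Gamma, w=80) cum 80
  x=3 (Delta, w=40) cum 120
  x=8 (Beta, w=40) cum 160  ← median
  x=9 (Alpha, w=100) cum 260
⇒ x* = 8
y-coordinate, sorted with cumulative weight:
  y=8 (Beta, w=40) cum 40
  y=8 (Delta, w=40) cum 80
  y=11 (Gamma, w=80) cum 160  ← median
  y=12 (Alpha, w=100) cum 260
⇒ y* = 11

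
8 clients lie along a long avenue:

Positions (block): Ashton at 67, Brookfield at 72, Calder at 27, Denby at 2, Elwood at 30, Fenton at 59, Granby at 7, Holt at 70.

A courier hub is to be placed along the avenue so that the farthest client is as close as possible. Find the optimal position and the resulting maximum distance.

location 37, max distance 35

The 1-center on a line is the midpoint of the two extreme points: leftmost at 2, rightmost at 72.
Optimal location = (2 + 72)/2 = 37; maximum distance = (72 − 2)/2 = 35.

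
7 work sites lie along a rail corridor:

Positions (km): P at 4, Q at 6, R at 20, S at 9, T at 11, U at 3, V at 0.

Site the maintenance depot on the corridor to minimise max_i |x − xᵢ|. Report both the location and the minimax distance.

location 10, max distance 10

The 1-center on a line is the midpoint of the two extreme points: leftmost at 0, rightmost at 20.
Optimal location = (0 + 20)/2 = 10; maximum distance = (20 − 0)/2 = 10.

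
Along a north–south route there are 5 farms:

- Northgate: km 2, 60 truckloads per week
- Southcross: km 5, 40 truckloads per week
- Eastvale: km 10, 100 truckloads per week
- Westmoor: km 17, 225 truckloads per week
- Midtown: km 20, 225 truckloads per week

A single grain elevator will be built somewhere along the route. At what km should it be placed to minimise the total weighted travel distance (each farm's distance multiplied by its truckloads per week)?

x = 17

For a sum of weighted absolute distances on a line, the optimum is the weighted median (not the mean). Total weight W = 650; half-weight = 325.
Sort by position and accumulate weight:
  km 2 (Northgate, w=60) → cum 60
  km 5 (Southcross, w=40) → cum 100
  km 10 (Eastvale, w=100) → cum 200
  km 17 (Westmoor, w=225) → cum 425  ≥ 325 → median here
  km 20 (Midtown, w=225) → cum 650
Optimal location: km 17.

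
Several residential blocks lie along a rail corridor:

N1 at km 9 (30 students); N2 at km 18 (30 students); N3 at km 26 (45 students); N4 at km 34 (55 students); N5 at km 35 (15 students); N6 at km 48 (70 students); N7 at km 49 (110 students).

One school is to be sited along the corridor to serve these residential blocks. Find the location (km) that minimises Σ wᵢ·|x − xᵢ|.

x = 48

For a sum of weighted absolute distances on a line, the optimum is the weighted median (not the mean). Total weight W = 355; half-weight = 177.5.
Sort by position and accumulate weight:
  km 9 (N1, w=30) → cum 30
  km 18 (N2, w=30) → cum 60
  km 26 (N3, w=45) → cum 105
  km 34 (N4, w=55) → cum 160
  km 35 (N5, w=15) → cum 175
  km 48 (N6, w=70) → cum 245  ≥ 177.5 → median here
  km 49 (N7, w=110) → cum 355
Optimal location: km 48.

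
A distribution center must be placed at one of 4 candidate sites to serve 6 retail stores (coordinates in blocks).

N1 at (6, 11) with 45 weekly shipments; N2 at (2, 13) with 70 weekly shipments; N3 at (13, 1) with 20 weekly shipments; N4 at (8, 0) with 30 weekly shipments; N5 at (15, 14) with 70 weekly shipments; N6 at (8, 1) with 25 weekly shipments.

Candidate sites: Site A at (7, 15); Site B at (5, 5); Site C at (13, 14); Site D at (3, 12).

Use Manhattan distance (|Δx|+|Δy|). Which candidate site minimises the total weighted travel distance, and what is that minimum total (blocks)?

Site A, total 2600 blocks

Total weighted distance at each candidate:
  Site A (7, 15): total = 2600
  Site B (5, 5): total = 3070
  Site C (13, 14): total = 2710
  Site D (3, 12): total = 2630
Minimum is at Site A with total 2600 blocks.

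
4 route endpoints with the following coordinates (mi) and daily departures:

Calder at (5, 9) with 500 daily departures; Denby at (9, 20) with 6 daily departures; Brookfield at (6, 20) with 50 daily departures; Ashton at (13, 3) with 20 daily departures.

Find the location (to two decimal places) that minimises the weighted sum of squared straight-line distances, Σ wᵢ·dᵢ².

The minimiser of Σwᵢ‖p−pᵢ‖² is the weighted centroid p* = (Σwᵢpᵢ)/(Σwᵢ).
Σwᵢ = 576.
Σwᵢxᵢ = 500·5 + 6·9 + 50·6 + 20·13 = 3114.
Σwᵢyᵢ = 500·9 + 6·20 + 50·20 + 20·3 = 5680.
x* = 3114/576 = 5.41, y* = 5680/576 = 9.86.

(5.41, 9.86)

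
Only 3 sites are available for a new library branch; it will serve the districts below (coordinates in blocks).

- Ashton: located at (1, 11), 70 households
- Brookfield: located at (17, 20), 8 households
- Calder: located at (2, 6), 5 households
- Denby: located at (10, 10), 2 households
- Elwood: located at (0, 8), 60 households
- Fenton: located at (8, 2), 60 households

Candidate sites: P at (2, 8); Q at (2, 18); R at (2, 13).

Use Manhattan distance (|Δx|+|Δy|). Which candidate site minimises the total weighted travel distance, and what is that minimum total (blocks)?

Total weighted distance at each candidate:
  P (2, 8): total = 1366
  Q (2, 18): total = 2828
  R (2, 13): total = 1883
Minimum is at P with total 1366 blocks.

P, total 1366 blocks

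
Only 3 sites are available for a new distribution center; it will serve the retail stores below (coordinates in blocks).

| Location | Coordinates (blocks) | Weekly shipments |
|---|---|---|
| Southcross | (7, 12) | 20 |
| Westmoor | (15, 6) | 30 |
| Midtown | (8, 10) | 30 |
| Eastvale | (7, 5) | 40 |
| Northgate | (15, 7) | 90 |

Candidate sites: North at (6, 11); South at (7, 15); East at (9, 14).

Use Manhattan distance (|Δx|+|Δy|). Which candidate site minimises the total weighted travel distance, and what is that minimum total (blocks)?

Total weighted distance at each candidate:
  North (6, 11): total = 2000
  South (7, 15): total = 2590
  East (9, 14): total = 2260
Minimum is at North with total 2000 blocks.

North, total 2000 blocks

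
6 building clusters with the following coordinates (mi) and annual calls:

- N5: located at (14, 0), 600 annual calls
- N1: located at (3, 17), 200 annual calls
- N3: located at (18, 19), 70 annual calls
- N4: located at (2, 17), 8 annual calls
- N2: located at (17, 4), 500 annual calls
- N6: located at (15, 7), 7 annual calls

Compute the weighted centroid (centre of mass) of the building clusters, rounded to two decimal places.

The minimiser of Σwᵢ‖p−pᵢ‖² is the weighted centroid p* = (Σwᵢpᵢ)/(Σwᵢ).
Σwᵢ = 1385.
Σwᵢxᵢ = 600·14 + 200·3 + 70·18 + 8·2 + 500·17 + 7·15 = 18881.
Σwᵢyᵢ = 600·0 + 200·17 + 70·19 + 8·17 + 500·4 + 7·7 = 6915.
x* = 18881/1385 = 13.63, y* = 6915/1385 = 4.99.

(13.63, 4.99)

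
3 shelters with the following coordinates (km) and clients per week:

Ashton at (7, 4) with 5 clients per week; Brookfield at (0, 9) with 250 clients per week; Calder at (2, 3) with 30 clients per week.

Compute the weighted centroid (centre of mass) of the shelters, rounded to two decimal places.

The minimiser of Σwᵢ‖p−pᵢ‖² is the weighted centroid p* = (Σwᵢpᵢ)/(Σwᵢ).
Σwᵢ = 285.
Σwᵢxᵢ = 5·7 + 250·0 + 30·2 = 95.
Σwᵢyᵢ = 5·4 + 250·9 + 30·3 = 2360.
x* = 95/285 = 0.33, y* = 2360/285 = 8.28.

(0.33, 8.28)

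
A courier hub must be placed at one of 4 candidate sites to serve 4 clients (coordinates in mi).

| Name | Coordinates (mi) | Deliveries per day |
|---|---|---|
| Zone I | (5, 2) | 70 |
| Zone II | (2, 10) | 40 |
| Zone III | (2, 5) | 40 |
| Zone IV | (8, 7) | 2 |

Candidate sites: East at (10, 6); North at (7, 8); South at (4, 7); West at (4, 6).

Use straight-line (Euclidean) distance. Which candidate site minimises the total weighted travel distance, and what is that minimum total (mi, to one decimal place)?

West, total 565.2 mi

Total weighted distance at each candidate:
  East (10, 6): total = 1133.0
  North (7, 8): total = 894.2
  South (4, 7): total = 622.3
  West (4, 6): total = 565.2
Minimum is at West with total 565.2 mi.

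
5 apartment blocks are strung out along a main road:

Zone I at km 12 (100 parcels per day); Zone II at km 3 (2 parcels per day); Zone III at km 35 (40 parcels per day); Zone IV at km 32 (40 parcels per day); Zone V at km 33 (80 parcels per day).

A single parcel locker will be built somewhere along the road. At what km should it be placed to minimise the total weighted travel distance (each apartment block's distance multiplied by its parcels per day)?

For a sum of weighted absolute distances on a line, the optimum is the weighted median (not the mean). Total weight W = 262; half-weight = 131.
Sort by position and accumulate weight:
  km 3 (Zone II, w=2) → cum 2
  km 12 (Zone I, w=100) → cum 102
  km 32 (Zone IV, w=40) → cum 142  ≥ 131 → median here
  km 33 (Zone V, w=80) → cum 222
  km 35 (Zone III, w=40) → cum 262
Optimal location: km 32.

x = 32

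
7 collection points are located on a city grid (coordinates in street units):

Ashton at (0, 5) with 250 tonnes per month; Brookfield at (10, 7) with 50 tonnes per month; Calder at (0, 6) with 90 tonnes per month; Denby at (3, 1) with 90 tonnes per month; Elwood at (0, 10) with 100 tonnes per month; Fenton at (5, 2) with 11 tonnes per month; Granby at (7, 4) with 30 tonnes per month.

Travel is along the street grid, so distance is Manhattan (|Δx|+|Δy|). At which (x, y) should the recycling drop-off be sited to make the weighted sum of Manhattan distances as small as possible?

(0, 5)

Manhattan distance separates: Σwᵢ(|x−xᵢ|+|y−yᵢ|) = Σwᵢ|x−xᵢ| + Σwᵢ|y−yᵢ|, so x and y are optimised independently as 1-D weighted medians.
Total weight W = 621; half = 310.5.
x-coordinate, sorted with cumulative weight:
  x=0 (Ashton, w=250) cum 250
  x=0 (Calder, w=90) cum 340  ← median
  x=0 (Elwood, w=100) cum 440
  x=3 (Denby, w=90) cum 530
  x=5 (Fenton, w=11) cum 541
  x=7 (Granby, w=30) cum 571
  x=10 (Brookfield, w=50) cum 621
⇒ x* = 0
y-coordinate, sorted with cumulative weight:
  y=1 (Denby, w=90) cum 90
  y=2 (Fenton, w=11) cum 101
  y=4 (Granby, w=30) cum 131
  y=5 (Ashton, w=250) cum 381  ← median
  y=6 (Calder, w=90) cum 471
  y=7 (Brookfield, w=50) cum 521
  y=10 (Elwood, w=100) cum 621
⇒ y* = 5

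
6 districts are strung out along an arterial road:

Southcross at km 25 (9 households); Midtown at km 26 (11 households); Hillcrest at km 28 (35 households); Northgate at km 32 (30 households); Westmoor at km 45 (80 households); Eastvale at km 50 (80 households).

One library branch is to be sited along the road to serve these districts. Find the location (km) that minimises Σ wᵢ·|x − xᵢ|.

For a sum of weighted absolute distances on a line, the optimum is the weighted median (not the mean). Total weight W = 245; half-weight = 122.5.
Sort by position and accumulate weight:
  km 25 (Southcross, w=9) → cum 9
  km 26 (Midtown, w=11) → cum 20
  km 28 (Hillcrest, w=35) → cum 55
  km 32 (Northgate, w=30) → cum 85
  km 45 (Westmoor, w=80) → cum 165  ≥ 122.5 → median here
  km 50 (Eastvale, w=80) → cum 245
Optimal location: km 45.

x = 45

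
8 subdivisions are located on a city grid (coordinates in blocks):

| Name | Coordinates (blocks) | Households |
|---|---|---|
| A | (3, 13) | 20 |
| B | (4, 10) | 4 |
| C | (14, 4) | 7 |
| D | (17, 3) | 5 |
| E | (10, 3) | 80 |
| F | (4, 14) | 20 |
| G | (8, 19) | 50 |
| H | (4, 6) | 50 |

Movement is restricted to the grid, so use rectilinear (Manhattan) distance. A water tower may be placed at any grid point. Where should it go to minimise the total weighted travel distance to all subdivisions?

(8, 6)

Manhattan distance separates: Σwᵢ(|x−xᵢ|+|y−yᵢ|) = Σwᵢ|x−xᵢ| + Σwᵢ|y−yᵢ|, so x and y are optimised independently as 1-D weighted medians.
Total weight W = 236; half = 118.
x-coordinate, sorted with cumulative weight:
  x=3 (A, w=20) cum 20
  x=4 (B, w=4) cum 24
  x=4 (F, w=20) cum 44
  x=4 (H, w=50) cum 94
  x=8 (G, w=50) cum 144  ← median
  x=10 (E, w=80) cum 224
  x=14 (C, w=7) cum 231
  x=17 (D, w=5) cum 236
⇒ x* = 8
y-coordinate, sorted with cumulative weight:
  y=3 (D, w=5) cum 5
  y=3 (E, w=80) cum 85
  y=4 (C, w=7) cum 92
  y=6 (H, w=50) cum 142  ← median
  y=10 (B, w=4) cum 146
  y=13 (A, w=20) cum 166
  y=14 (F, w=20) cum 186
  y=19 (G, w=50) cum 236
⇒ y* = 6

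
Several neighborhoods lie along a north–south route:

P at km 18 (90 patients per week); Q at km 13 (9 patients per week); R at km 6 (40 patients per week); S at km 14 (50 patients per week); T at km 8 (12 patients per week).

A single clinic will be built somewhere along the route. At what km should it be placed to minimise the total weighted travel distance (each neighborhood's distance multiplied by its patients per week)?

For a sum of weighted absolute distances on a line, the optimum is the weighted median (not the mean). Total weight W = 201; half-weight = 100.5.
Sort by position and accumulate weight:
  km 6 (R, w=40) → cum 40
  km 8 (T, w=12) → cum 52
  km 13 (Q, w=9) → cum 61
  km 14 (S, w=50) → cum 111  ≥ 100.5 → median here
  km 18 (P, w=90) → cum 201
Optimal location: km 14.

x = 14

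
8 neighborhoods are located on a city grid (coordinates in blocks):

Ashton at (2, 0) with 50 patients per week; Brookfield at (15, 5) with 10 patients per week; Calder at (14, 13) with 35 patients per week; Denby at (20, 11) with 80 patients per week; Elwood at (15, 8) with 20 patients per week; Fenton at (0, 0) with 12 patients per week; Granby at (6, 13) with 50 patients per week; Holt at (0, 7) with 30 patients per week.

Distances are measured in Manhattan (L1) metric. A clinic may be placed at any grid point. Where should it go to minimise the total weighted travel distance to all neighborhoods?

(14, 11)

Manhattan distance separates: Σwᵢ(|x−xᵢ|+|y−yᵢ|) = Σwᵢ|x−xᵢ| + Σwᵢ|y−yᵢ|, so x and y are optimised independently as 1-D weighted medians.
Total weight W = 287; half = 143.5.
x-coordinate, sorted with cumulative weight:
  x=0 (Fenton, w=12) cum 12
  x=0 (Holt, w=30) cum 42
  x=2 (Ashton, w=50) cum 92
  x=6 (Granby, w=50) cum 142
  x=14 (Calder, w=35) cum 177  ← median
  x=15 (Brookfield, w=10) cum 187
  x=15 (Elwood, w=20) cum 207
  x=20 (Denby, w=80) cum 287
⇒ x* = 14
y-coordinate, sorted with cumulative weight:
  y=0 (Ashton, w=50) cum 50
  y=0 (Fenton, w=12) cum 62
  y=5 (Brookfield, w=10) cum 72
  y=7 (Holt, w=30) cum 102
  y=8 (Elwood, w=20) cum 122
  y=11 (Denby, w=80) cum 202  ← median
  y=13 (Calder, w=35) cum 237
  y=13 (Granby, w=50) cum 287
⇒ y* = 11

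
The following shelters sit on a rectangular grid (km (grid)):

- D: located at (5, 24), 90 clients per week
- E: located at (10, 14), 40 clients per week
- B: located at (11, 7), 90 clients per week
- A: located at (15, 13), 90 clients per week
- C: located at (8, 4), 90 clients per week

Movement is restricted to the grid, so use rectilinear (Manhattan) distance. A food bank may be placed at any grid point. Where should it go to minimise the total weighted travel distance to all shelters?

(10, 13)

Manhattan distance separates: Σwᵢ(|x−xᵢ|+|y−yᵢ|) = Σwᵢ|x−xᵢ| + Σwᵢ|y−yᵢ|, so x and y are optimised independently as 1-D weighted medians.
Total weight W = 400; half = 200.
x-coordinate, sorted with cumulative weight:
  x=5 (D, w=90) cum 90
  x=8 (C, w=90) cum 180
  x=10 (E, w=40) cum 220  ← median
  x=11 (B, w=90) cum 310
  x=15 (A, w=90) cum 400
⇒ x* = 10
y-coordinate, sorted with cumulative weight:
  y=4 (C, w=90) cum 90
  y=7 (B, w=90) cum 180
  y=13 (A, w=90) cum 270  ← median
  y=14 (E, w=40) cum 310
  y=24 (D, w=90) cum 400
⇒ y* = 13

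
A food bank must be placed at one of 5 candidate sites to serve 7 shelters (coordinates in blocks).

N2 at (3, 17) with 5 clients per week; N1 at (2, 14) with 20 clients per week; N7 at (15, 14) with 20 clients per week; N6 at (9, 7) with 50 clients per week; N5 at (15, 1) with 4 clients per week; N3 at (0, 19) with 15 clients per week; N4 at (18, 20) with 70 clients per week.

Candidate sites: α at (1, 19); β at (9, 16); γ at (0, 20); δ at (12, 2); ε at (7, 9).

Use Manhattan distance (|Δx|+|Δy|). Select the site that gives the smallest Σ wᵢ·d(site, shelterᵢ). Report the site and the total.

β, total 1999 blocks

Total weighted distance at each candidate:
  α (1, 19): total = 2923
  β (9, 16): total = 1999
  γ (0, 20): total = 3121
  δ (12, 2): total = 3391
  ε (7, 9): total = 2579
Minimum is at β with total 1999 blocks.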